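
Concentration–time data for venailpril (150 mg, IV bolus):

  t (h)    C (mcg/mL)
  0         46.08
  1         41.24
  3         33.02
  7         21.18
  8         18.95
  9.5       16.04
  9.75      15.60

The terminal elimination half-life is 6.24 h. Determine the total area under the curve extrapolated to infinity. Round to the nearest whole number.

AUC = 417 mcg/mL·h

Trapezoidal AUC_0→9.75:
  [0→1]: (46.08+41.24)/2 × 1 = 43.66
  [1→3]: (41.24+33.02)/2 × 2 = 74.26
  [3→7]: (33.02+21.18)/2 × 4 = 108.4
  [7→8]: (21.18+18.95)/2 × 1 = 20.065
  [8→9.5]: (18.95+16.04)/2 × 1.5 = 26.2425
  [9.5→9.75]: (16.04+15.60)/2 × 0.25 = 3.955
  Sum = 276.5825 mcg/mL·h
k_e = ln2 / t½ = 0.693147 / 6.24 = 0.1111 h^-1
Extrapolated tail: C_last / k_e = 15.60 / 0.1111 = 140.414
AUC_0→∞ = 276.5825 + 140.414 = 416.9965 mcg/mL·h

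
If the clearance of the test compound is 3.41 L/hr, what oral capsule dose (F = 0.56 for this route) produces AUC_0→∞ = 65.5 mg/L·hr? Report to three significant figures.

Dose = CL × AUC_0→∞ / F
     = 3.41 × 65.5 / 0.56 = 398.848 mg

Dose = 399 mg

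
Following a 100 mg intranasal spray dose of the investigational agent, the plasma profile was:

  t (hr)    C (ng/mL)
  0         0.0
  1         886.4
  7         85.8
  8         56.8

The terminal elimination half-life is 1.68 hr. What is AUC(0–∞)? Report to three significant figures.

AUC = 3570 ng/mL·hr

Trapezoidal AUC_0→8:
  [0→1]: (0.0+886.4)/2 × 1 = 443.2
  [1→7]: (886.4+85.8)/2 × 6 = 2916.6
  [7→8]: (85.8+56.8)/2 × 1 = 71.3
  Sum = 3431.1 ng/mL·hr
k_e = ln2 / t½ = 0.693147 / 1.68 = 0.4126 hr^-1
Extrapolated tail: C_last / k_e = 56.8 / 0.4126 = 137.664
AUC_0→∞ = 3431.1 + 137.664 = 3568.764 ng/mL·hr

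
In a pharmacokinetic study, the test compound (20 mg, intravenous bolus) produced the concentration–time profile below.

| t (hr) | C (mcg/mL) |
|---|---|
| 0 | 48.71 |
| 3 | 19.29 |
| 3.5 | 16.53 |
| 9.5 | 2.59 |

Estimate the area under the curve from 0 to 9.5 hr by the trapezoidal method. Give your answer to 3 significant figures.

Trapezoidal AUC_0→9.5:
  [0→3]: (48.71+19.29)/2 × 3 = 102.0
  [3→3.5]: (19.29+16.53)/2 × 0.5 = 8.955
  [3.5→9.5]: (16.53+2.59)/2 × 6 = 57.36
  Sum = 168.315 mcg/mL·hr

AUC = 168 mcg/mL·hr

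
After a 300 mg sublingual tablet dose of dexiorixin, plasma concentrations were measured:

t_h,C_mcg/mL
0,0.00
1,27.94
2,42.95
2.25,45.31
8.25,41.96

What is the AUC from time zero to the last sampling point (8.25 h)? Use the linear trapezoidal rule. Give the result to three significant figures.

AUC = 322 mcg/mL·h

Trapezoidal AUC_0→8.25:
  [0→1]: (0.00+27.94)/2 × 1 = 13.97
  [1→2]: (27.94+42.95)/2 × 1 = 35.445
  [2→2.25]: (42.95+45.31)/2 × 0.25 = 11.0325
  [2.25→8.25]: (45.31+41.96)/2 × 6 = 261.81
  Sum = 322.2575 mcg/mL·h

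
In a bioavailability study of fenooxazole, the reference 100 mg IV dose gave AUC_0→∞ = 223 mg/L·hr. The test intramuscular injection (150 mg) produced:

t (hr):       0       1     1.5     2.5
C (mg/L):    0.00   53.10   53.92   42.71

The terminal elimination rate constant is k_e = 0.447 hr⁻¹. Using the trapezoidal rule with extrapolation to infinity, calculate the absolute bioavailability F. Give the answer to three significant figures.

F = 0.589

Trapezoidal AUC_0→2.5 (intramuscular injection):
  [0→1]: (0.00+53.10)/2 × 1 = 26.55
  [1→1.5]: (53.10+53.92)/2 × 0.5 = 26.755
  [1.5→2.5]: (53.92+42.71)/2 × 1 = 48.315
  Sum = 101.62 mg/L·hr
Tail: C_last/k_e = 42.71/0.447 = 95.548
AUC_0→∞ (intramuscular injection) = 101.62 + 95.548 = 197.168 mg/L·hr
F = (AUC_ev/D_ev)/(AUC_iv/D_iv) = (197.168/150)/(223/100) = 1.31445/2.23 = 0.5894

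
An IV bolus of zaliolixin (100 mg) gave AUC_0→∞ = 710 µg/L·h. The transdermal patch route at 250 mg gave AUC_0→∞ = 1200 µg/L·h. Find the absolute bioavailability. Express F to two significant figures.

F = (AUC_ev / D_ev) / (AUC_iv / D_iv)
  = (1200/250) / (710/100)
  = 4.8 / 7.1 = 0.6761

F = 0.68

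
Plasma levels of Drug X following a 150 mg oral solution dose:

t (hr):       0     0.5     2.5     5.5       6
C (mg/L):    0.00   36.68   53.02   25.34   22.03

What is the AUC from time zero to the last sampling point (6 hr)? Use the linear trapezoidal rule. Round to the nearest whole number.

Trapezoidal AUC_0→6:
  [0→0.5]: (0.00+36.68)/2 × 0.5 = 9.17
  [0.5→2.5]: (36.68+53.02)/2 × 2 = 89.7
  [2.5→5.5]: (53.02+25.34)/2 × 3 = 117.54
  [5.5→6]: (25.34+22.03)/2 × 0.5 = 11.8425
  Sum = 228.2525 mg/L·hr

AUC = 228 mg/L·hr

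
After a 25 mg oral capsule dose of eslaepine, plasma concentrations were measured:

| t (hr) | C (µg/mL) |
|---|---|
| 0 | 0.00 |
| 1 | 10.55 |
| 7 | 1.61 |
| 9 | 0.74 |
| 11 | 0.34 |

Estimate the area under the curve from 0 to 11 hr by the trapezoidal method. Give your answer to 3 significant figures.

Trapezoidal AUC_0→11:
  [0→1]: (0.00+10.55)/2 × 1 = 5.275
  [1→7]: (10.55+1.61)/2 × 6 = 36.48
  [7→9]: (1.61+0.74)/2 × 2 = 2.35
  [9→11]: (0.74+0.34)/2 × 2 = 1.08
  Sum = 45.185 µg/mL·hr

AUC = 45.2 µg/mL·hr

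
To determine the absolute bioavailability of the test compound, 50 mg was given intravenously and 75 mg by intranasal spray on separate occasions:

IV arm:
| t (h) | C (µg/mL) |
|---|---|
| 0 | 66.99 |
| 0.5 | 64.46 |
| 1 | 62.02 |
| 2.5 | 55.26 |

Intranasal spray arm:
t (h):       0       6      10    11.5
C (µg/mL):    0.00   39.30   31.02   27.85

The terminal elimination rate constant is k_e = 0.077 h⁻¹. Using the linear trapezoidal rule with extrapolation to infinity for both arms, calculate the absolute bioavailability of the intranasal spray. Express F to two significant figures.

Trapezoidal AUC_0→2.5 (IV):
  [0→0.5]: (66.99+64.46)/2 × 0.5 = 32.8625
  [0.5→1]: (64.46+62.02)/2 × 0.5 = 31.62
  [1→2.5]: (62.02+55.26)/2 × 1.5 = 87.96
  Sum = 152.4425 µg/mL·h
IV tail: 55.26/0.077 = 717.662; AUC_iv,0→∞ = 152.4425 + 717.662 = 870.1045 µg/mL·h
Trapezoidal AUC_0→11.5 (intranasal spray):
  [0→6]: (0.00+39.30)/2 × 6 = 117.9
  [6→10]: (39.30+31.02)/2 × 4 = 140.64
  [10→11.5]: (31.02+27.85)/2 × 1.5 = 44.1525
  Sum = 302.6925 µg/mL·h
intranasal spray tail: 27.85/0.077 = 361.688; AUC_ev,0→∞ = 302.6925 + 361.688 = 664.3805 µg/mL·h
F = (AUC_ev/D_ev)/(AUC_iv/D_iv) = (664.3805/75)/(870.1045/50) = 8.85841/17.40209 = 0.5090

F = 0.51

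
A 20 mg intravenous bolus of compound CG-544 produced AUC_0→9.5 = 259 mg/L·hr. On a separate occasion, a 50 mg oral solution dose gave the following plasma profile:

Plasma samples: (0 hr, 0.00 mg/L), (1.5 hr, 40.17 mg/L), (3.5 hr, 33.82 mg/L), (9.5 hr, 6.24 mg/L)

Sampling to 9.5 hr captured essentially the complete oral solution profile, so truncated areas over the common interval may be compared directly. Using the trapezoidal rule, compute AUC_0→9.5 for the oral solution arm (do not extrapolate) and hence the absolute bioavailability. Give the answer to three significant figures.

F = 0.346

Trapezoidal AUC_0→9.5 (oral solution):
  [0→1.5]: (0.00+40.17)/2 × 1.5 = 30.1275
  [1.5→3.5]: (40.17+33.82)/2 × 2 = 73.99
  [3.5→9.5]: (33.82+6.24)/2 × 6 = 120.18
  Sum = 224.2975 mg/L·hr
F = (AUC_ev/D_ev)/(AUC_iv/D_iv) = (224.2975/50)/(259/20) = 4.48595/12.95 = 0.3464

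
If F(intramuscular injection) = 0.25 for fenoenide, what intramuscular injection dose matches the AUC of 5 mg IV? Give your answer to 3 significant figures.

For equal systemic exposure: F × D_ev = D_iv
D_ev = D_iv / F = 5 / 0.25 = 20 mg

D_intramuscular = 20.0 mg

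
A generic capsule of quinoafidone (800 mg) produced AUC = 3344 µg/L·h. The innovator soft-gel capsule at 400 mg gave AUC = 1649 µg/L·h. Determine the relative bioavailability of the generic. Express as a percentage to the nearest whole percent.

F_rel = (AUC_test/D_test) / (AUC_ref/D_ref)
      = (3344/800) / (1649/400)
      = 4.18 / 4.1225 = 1.0139 = 101.39%

F_rel = 101%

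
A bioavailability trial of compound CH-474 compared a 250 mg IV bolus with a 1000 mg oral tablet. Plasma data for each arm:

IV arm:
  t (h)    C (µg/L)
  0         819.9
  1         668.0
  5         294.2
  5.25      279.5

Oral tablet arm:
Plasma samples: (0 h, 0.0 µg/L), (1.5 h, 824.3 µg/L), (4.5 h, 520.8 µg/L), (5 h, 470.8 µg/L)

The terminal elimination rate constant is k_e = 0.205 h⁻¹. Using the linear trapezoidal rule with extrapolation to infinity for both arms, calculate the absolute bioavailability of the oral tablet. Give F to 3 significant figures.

F = 0.316

Trapezoidal AUC_0→5.25 (IV):
  [0→1]: (819.9+668.0)/2 × 1 = 743.95
  [1→5]: (668.0+294.2)/2 × 4 = 1924.4
  [5→5.25]: (294.2+279.5)/2 × 0.25 = 71.7125
  Sum = 2740.0625 µg/L·h
IV tail: 279.5/0.205 = 1363.415; AUC_iv,0→∞ = 2740.0625 + 1363.415 = 4103.4775 µg/L·h
Trapezoidal AUC_0→5 (oral tablet):
  [0→1.5]: (0.0+824.3)/2 × 1.5 = 618.225
  [1.5→4.5]: (824.3+520.8)/2 × 3 = 2017.65
  [4.5→5]: (520.8+470.8)/2 × 0.5 = 247.9
  Sum = 2883.775 µg/L·h
oral tablet tail: 470.8/0.205 = 2296.585; AUC_ev,0→∞ = 2883.775 + 2296.585 = 5180.36 µg/L·h
F = (AUC_ev/D_ev)/(AUC_iv/D_iv) = (5180.36/1000)/(4103.4775/250) = 5.18036/16.41391 = 0.3156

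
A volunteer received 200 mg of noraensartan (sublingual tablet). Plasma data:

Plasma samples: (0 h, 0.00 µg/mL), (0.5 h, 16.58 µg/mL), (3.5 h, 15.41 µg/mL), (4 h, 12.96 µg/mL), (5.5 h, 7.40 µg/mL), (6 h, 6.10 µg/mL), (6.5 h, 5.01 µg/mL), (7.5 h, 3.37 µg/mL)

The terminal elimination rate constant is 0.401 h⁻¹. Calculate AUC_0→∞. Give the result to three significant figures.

Trapezoidal AUC_0→7.5:
  [0→0.5]: (0.00+16.58)/2 × 0.5 = 4.145
  [0.5→3.5]: (16.58+15.41)/2 × 3 = 47.985
  [3.5→4]: (15.41+12.96)/2 × 0.5 = 7.0925
  [4→5.5]: (12.96+7.40)/2 × 1.5 = 15.27
  [5.5→6]: (7.40+6.10)/2 × 0.5 = 3.375
  [6→6.5]: (6.10+5.01)/2 × 0.5 = 2.7775
  [6.5→7.5]: (5.01+3.37)/2 × 1 = 4.19
  Sum = 84.835 µg/mL·h
Extrapolated tail: C_last / k_e = 3.37 / 0.401 = 8.404
AUC_0→∞ = 84.835 + 8.404 = 93.239 µg/mL·h

AUC = 93.2 µg/mL·h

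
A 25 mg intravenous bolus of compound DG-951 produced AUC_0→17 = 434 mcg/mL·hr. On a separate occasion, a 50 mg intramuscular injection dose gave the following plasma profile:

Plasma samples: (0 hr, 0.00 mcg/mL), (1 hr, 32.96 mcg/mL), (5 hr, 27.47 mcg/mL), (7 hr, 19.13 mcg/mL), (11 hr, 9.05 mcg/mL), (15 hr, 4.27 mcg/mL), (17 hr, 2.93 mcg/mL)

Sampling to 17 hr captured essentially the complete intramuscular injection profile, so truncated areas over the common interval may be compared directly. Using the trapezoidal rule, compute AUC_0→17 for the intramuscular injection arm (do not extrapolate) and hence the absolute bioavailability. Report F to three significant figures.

F = 0.316

Trapezoidal AUC_0→17 (intramuscular injection):
  [0→1]: (0.00+32.96)/2 × 1 = 16.48
  [1→5]: (32.96+27.47)/2 × 4 = 120.86
  [5→7]: (27.47+19.13)/2 × 2 = 46.6
  [7→11]: (19.13+9.05)/2 × 4 = 56.36
  [11→15]: (9.05+4.27)/2 × 4 = 26.64
  [15→17]: (4.27+2.93)/2 × 2 = 7.2
  Sum = 274.14 mcg/mL·hr
F = (AUC_ev/D_ev)/(AUC_iv/D_iv) = (274.14/50)/(434/25) = 5.4828/17.36 = 0.3158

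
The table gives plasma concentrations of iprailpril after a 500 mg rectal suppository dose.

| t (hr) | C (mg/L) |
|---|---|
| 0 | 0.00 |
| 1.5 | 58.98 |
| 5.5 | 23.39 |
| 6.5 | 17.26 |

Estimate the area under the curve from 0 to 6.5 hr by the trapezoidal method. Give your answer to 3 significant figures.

Trapezoidal AUC_0→6.5:
  [0→1.5]: (0.00+58.98)/2 × 1.5 = 44.235
  [1.5→5.5]: (58.98+23.39)/2 × 4 = 164.74
  [5.5→6.5]: (23.39+17.26)/2 × 1 = 20.325
  Sum = 229.3 mg/L·hr

AUC = 229 mg/L·hr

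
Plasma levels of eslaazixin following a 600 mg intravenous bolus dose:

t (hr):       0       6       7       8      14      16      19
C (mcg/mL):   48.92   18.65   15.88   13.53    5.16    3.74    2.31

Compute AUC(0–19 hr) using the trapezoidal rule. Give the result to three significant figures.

AUC = 309 mcg/mL·hr

Trapezoidal AUC_0→19:
  [0→6]: (48.92+18.65)/2 × 6 = 202.71
  [6→7]: (18.65+15.88)/2 × 1 = 17.265
  [7→8]: (15.88+13.53)/2 × 1 = 14.705
  [8→14]: (13.53+5.16)/2 × 6 = 56.07
  [14→16]: (5.16+3.74)/2 × 2 = 8.9
  [16→19]: (3.74+2.31)/2 × 3 = 9.075
  Sum = 308.725 mcg/mL·hr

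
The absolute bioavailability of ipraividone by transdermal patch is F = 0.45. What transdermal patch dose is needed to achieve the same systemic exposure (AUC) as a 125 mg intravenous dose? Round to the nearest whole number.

For equal systemic exposure: F × D_ev = D_iv
D_ev = D_iv / F = 125 / 0.45 = 277.778 mg

D_transdermal = 278 mg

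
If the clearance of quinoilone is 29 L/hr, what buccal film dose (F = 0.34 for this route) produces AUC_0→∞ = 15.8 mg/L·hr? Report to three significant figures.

Dose = CL × AUC_0→∞ / F
     = 29 × 15.8 / 0.34 = 1347.65 mg

Dose = 1350 mg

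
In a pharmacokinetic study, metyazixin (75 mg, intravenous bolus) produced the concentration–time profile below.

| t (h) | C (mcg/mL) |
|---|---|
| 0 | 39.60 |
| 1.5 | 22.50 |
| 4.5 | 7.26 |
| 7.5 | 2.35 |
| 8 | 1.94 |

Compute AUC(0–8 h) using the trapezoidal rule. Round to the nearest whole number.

AUC = 107 mcg/mL·h

Trapezoidal AUC_0→8:
  [0→1.5]: (39.60+22.50)/2 × 1.5 = 46.575
  [1.5→4.5]: (22.50+7.26)/2 × 3 = 44.64
  [4.5→7.5]: (7.26+2.35)/2 × 3 = 14.415
  [7.5→8]: (2.35+1.94)/2 × 0.5 = 1.0725
  Sum = 106.7025 mcg/mL·h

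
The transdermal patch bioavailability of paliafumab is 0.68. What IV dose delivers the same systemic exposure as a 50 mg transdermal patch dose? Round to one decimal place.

D_iv = 34.0 mg

Systemic exposure from an extravascular dose = F × D_ev, so the equivalent IV dose is F × D_ev.
D_iv = F × D_ev = 0.68 × 50 = 34 mg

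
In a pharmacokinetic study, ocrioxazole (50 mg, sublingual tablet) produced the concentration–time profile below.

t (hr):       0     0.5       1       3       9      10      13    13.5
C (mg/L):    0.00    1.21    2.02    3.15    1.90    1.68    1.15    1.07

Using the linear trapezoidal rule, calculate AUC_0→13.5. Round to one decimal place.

Trapezoidal AUC_0→13.5:
  [0→0.5]: (0.00+1.21)/2 × 0.5 = 0.3025
  [0.5→1]: (1.21+2.02)/2 × 0.5 = 0.8075
  [1→3]: (2.02+3.15)/2 × 2 = 5.17
  [3→9]: (3.15+1.90)/2 × 6 = 15.15
  [9→10]: (1.90+1.68)/2 × 1 = 1.79
  [10→13]: (1.68+1.15)/2 × 3 = 4.245
  [13→13.5]: (1.15+1.07)/2 × 0.5 = 0.555
  Sum = 28.02 mg/L·hr

AUC = 28.0 mg/L·hr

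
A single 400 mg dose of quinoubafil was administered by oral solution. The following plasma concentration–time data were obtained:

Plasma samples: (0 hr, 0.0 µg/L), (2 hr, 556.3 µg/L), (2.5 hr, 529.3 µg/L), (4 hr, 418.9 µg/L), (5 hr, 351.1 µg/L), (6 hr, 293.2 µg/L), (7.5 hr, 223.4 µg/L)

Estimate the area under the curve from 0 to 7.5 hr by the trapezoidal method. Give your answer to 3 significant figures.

AUC = 2630 µg/L·hr

Trapezoidal AUC_0→7.5:
  [0→2]: (0.0+556.3)/2 × 2 = 556.3
  [2→2.5]: (556.3+529.3)/2 × 0.5 = 271.4
  [2.5→4]: (529.3+418.9)/2 × 1.5 = 711.15
  [4→5]: (418.9+351.1)/2 × 1 = 385.0
  [5→6]: (351.1+293.2)/2 × 1 = 322.15
  [6→7.5]: (293.2+223.4)/2 × 1.5 = 387.45
  Sum = 2633.45 µg/L·hr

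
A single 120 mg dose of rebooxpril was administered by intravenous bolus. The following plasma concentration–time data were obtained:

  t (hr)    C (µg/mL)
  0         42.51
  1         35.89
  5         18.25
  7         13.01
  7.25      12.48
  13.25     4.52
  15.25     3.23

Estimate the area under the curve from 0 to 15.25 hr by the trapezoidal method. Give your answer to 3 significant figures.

Trapezoidal AUC_0→15.25:
  [0→1]: (42.51+35.89)/2 × 1 = 39.2
  [1→5]: (35.89+18.25)/2 × 4 = 108.28
  [5→7]: (18.25+13.01)/2 × 2 = 31.26
  [7→7.25]: (13.01+12.48)/2 × 0.25 = 3.18625
  [7.25→13.25]: (12.48+4.52)/2 × 6 = 51.0
  [13.25→15.25]: (4.52+3.23)/2 × 2 = 7.75
  Sum = 240.67625 µg/mL·hr

AUC = 241 µg/mL·hr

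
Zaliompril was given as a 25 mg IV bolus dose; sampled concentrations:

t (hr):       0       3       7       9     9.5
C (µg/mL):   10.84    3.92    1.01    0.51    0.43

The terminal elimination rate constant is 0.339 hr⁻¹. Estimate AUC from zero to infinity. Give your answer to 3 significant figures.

AUC = 35.0 µg/mL·hr

Trapezoidal AUC_0→9.5:
  [0→3]: (10.84+3.92)/2 × 3 = 22.14
  [3→7]: (3.92+1.01)/2 × 4 = 9.86
  [7→9]: (1.01+0.51)/2 × 2 = 1.52
  [9→9.5]: (0.51+0.43)/2 × 0.5 = 0.235
  Sum = 33.755 µg/mL·hr
Extrapolated tail: C_last / k_e = 0.43 / 0.339 = 1.268
AUC_0→∞ = 33.755 + 1.268 = 35.023 µg/mL·hr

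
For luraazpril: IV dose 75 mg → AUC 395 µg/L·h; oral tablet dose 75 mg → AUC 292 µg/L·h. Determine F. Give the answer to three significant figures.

F = (AUC_ev / D_ev) / (AUC_iv / D_iv)
  = (292/75) / (395/75)
  = 3.89333 / 5.26667 = 0.7392

F = 0.739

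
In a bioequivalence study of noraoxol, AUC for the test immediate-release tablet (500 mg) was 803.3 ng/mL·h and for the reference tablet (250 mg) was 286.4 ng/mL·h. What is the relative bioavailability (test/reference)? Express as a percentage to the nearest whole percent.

F_rel = (AUC_test/D_test) / (AUC_ref/D_ref)
      = (803.3/500) / (286.4/250)
      = 1.6066 / 1.1456 = 1.4024 = 140.24%

F_rel = 140%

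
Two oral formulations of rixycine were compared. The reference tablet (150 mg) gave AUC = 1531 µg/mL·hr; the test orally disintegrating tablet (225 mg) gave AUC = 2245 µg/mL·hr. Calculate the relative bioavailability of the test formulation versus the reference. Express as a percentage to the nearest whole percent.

F_rel = 98%

F_rel = (AUC_test/D_test) / (AUC_ref/D_ref)
      = (2245/225) / (1531/150)
      = 9.97778 / 10.2067 = 0.9776 = 97.76%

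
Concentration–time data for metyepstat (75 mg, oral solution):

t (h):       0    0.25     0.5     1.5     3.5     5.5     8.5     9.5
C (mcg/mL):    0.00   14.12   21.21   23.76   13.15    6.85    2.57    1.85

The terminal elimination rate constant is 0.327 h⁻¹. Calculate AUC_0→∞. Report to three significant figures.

Trapezoidal AUC_0→9.5:
  [0→0.25]: (0.00+14.12)/2 × 0.25 = 1.765
  [0.25→0.5]: (14.12+21.21)/2 × 0.25 = 4.41625
  [0.5→1.5]: (21.21+23.76)/2 × 1 = 22.485
  [1.5→3.5]: (23.76+13.15)/2 × 2 = 36.91
  [3.5→5.5]: (13.15+6.85)/2 × 2 = 20.0
  [5.5→8.5]: (6.85+2.57)/2 × 3 = 14.13
  [8.5→9.5]: (2.57+1.85)/2 × 1 = 2.21
  Sum = 101.91625 mcg/mL·h
Extrapolated tail: C_last / k_e = 1.85 / 0.327 = 5.657
AUC_0→∞ = 101.91625 + 5.657 = 107.57325 mcg/mL·h

AUC = 108 mcg/mL·h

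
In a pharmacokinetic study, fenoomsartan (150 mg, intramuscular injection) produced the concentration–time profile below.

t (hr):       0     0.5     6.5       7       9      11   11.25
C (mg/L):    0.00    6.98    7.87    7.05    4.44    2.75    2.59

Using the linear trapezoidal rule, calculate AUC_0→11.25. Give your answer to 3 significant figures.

Trapezoidal AUC_0→11.25:
  [0→0.5]: (0.00+6.98)/2 × 0.5 = 1.745
  [0.5→6.5]: (6.98+7.87)/2 × 6 = 44.55
  [6.5→7]: (7.87+7.05)/2 × 0.5 = 3.73
  [7→9]: (7.05+4.44)/2 × 2 = 11.49
  [9→11]: (4.44+2.75)/2 × 2 = 7.19
  [11→11.25]: (2.75+2.59)/2 × 0.25 = 0.6675
  Sum = 69.3725 mg/L·hr

AUC = 69.4 mg/L·hr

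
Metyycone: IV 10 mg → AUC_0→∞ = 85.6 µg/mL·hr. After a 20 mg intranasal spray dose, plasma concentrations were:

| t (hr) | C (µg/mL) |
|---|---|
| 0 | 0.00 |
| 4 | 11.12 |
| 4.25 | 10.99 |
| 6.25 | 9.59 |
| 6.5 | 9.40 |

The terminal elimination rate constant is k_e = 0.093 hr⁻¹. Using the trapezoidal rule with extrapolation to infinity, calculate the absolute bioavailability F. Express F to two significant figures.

Trapezoidal AUC_0→6.5 (intranasal spray):
  [0→4]: (0.00+11.12)/2 × 4 = 22.24
  [4→4.25]: (11.12+10.99)/2 × 0.25 = 2.76375
  [4.25→6.25]: (10.99+9.59)/2 × 2 = 20.58
  [6.25→6.5]: (9.59+9.40)/2 × 0.25 = 2.37375
  Sum = 47.9575 µg/mL·hr
Tail: C_last/k_e = 9.40/0.093 = 101.075
AUC_0→∞ (intranasal spray) = 47.9575 + 101.075 = 149.0325 µg/mL·hr
F = (AUC_ev/D_ev)/(AUC_iv/D_iv) = (149.0325/20)/(85.6/10) = 7.451625/8.56 = 0.8705

F = 0.87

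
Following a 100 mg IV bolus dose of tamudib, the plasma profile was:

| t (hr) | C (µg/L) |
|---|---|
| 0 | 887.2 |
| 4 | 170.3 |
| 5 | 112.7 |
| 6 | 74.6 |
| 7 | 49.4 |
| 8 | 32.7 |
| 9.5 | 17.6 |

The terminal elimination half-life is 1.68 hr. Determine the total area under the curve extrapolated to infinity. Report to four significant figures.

Trapezoidal AUC_0→9.5:
  [0→4]: (887.2+170.3)/2 × 4 = 2115.0
  [4→5]: (170.3+112.7)/2 × 1 = 141.5
  [5→6]: (112.7+74.6)/2 × 1 = 93.65
  [6→7]: (74.6+49.4)/2 × 1 = 62.0
  [7→8]: (49.4+32.7)/2 × 1 = 41.05
  [8→9.5]: (32.7+17.6)/2 × 1.5 = 37.725
  Sum = 2490.925 µg/L·hr
k_e = ln2 / t½ = 0.693147 / 1.68 = 0.4126 hr^-1
Extrapolated tail: C_last / k_e = 17.6 / 0.4126 = 42.656
AUC_0→∞ = 2490.925 + 42.656 = 2533.581 µg/L·hr

AUC = 2534 µg/L·hr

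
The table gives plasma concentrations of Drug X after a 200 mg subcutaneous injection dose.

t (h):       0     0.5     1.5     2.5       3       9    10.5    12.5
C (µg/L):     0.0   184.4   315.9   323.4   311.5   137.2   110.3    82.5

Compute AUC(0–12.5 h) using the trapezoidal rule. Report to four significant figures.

Trapezoidal AUC_0→12.5:
  [0→0.5]: (0.0+184.4)/2 × 0.5 = 46.1
  [0.5→1.5]: (184.4+315.9)/2 × 1 = 250.15
  [1.5→2.5]: (315.9+323.4)/2 × 1 = 319.65
  [2.5→3]: (323.4+311.5)/2 × 0.5 = 158.725
  [3→9]: (311.5+137.2)/2 × 6 = 1346.1
  [9→10.5]: (137.2+110.3)/2 × 1.5 = 185.625
  [10.5→12.5]: (110.3+82.5)/2 × 2 = 192.8
  Sum = 2499.15 µg/L·h

AUC = 2499 µg/L·h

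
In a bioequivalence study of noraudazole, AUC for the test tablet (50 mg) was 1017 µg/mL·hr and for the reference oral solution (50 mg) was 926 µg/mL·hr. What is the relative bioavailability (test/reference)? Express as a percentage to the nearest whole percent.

F_rel = 110%

F_rel = (AUC_test/D_test) / (AUC_ref/D_ref)
      = (1017/50) / (926/50)
      = 20.34 / 18.52 = 1.0983 = 109.83%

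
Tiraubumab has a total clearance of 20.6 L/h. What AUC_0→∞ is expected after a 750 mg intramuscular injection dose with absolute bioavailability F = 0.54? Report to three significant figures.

AUC = 19.7 mg/L·h

AUC_0→∞ = F × Dose / CL
        = 0.54 × 750 / 20.6 = 19.6602 mg/L·h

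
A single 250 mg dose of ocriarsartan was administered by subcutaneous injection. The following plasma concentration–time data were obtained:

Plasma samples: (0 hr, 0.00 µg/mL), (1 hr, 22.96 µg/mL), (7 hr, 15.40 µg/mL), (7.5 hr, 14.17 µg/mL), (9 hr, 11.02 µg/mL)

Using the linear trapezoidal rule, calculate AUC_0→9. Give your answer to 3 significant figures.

AUC = 153 µg/mL·hr

Trapezoidal AUC_0→9:
  [0→1]: (0.00+22.96)/2 × 1 = 11.48
  [1→7]: (22.96+15.40)/2 × 6 = 115.08
  [7→7.5]: (15.40+14.17)/2 × 0.5 = 7.3925
  [7.5→9]: (14.17+11.02)/2 × 1.5 = 18.8925
  Sum = 152.845 µg/mL·hr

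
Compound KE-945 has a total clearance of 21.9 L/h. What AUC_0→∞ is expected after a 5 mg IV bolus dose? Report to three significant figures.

AUC = 0.228 mg/L·h

AUC_0→∞ = Dose_iv / CL
        = 5 / 21.9 = 0.228311 mg/L·h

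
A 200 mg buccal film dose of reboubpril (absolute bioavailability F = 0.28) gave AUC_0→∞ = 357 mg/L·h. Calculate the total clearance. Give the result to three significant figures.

CL = F × Dose / AUC_0→∞
   = 0.28 × 200 / 357 = 0.156863 L/h

CL = 0.157 L/h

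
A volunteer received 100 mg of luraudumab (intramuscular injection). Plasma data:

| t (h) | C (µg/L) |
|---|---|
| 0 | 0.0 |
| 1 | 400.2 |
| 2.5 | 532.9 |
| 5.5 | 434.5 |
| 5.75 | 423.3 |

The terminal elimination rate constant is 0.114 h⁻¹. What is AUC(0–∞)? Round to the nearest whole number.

AUC = 6171 µg/L·h

Trapezoidal AUC_0→5.75:
  [0→1]: (0.0+400.2)/2 × 1 = 200.1
  [1→2.5]: (400.2+532.9)/2 × 1.5 = 699.825
  [2.5→5.5]: (532.9+434.5)/2 × 3 = 1451.1
  [5.5→5.75]: (434.5+423.3)/2 × 0.25 = 107.225
  Sum = 2458.25 µg/L·h
Extrapolated tail: C_last / k_e = 423.3 / 0.114 = 3713.158
AUC_0→∞ = 2458.25 + 3713.158 = 6171.408 µg/L·h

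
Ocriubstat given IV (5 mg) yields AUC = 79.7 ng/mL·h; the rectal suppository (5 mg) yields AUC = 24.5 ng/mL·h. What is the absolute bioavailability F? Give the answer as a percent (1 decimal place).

F = (AUC_ev / D_ev) / (AUC_iv / D_iv)
  = (24.5/5) / (79.7/5)
  = 4.9 / 15.94 = 0.3074
  = 30.74%

F = 30.7%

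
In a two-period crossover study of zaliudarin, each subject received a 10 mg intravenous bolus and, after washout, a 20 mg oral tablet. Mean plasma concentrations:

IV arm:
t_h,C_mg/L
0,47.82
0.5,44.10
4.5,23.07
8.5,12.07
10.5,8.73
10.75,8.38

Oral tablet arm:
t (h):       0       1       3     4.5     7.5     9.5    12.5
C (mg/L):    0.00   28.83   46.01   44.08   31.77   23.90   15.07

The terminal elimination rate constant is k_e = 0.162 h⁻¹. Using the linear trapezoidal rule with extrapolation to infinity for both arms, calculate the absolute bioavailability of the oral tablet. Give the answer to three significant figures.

Trapezoidal AUC_0→10.75 (IV):
  [0→0.5]: (47.82+44.10)/2 × 0.5 = 22.98
  [0.5→4.5]: (44.10+23.07)/2 × 4 = 134.34
  [4.5→8.5]: (23.07+12.07)/2 × 4 = 70.28
  [8.5→10.5]: (12.07+8.73)/2 × 2 = 20.8
  [10.5→10.75]: (8.73+8.38)/2 × 0.25 = 2.13875
  Sum = 250.53875 mg/L·h
IV tail: 8.38/0.162 = 51.728; AUC_iv,0→∞ = 250.53875 + 51.728 = 302.26675 mg/L·h
Trapezoidal AUC_0→12.5 (oral tablet):
  [0→1]: (0.00+28.83)/2 × 1 = 14.415
  [1→3]: (28.83+46.01)/2 × 2 = 74.84
  [3→4.5]: (46.01+44.08)/2 × 1.5 = 67.5675
  [4.5→7.5]: (44.08+31.77)/2 × 3 = 113.775
  [7.5→9.5]: (31.77+23.90)/2 × 2 = 55.67
  [9.5→12.5]: (23.90+15.07)/2 × 3 = 58.455
  Sum = 384.7225 mg/L·h
oral tablet tail: 15.07/0.162 = 93.025; AUC_ev,0→∞ = 384.7225 + 93.025 = 477.7475 mg/L·h
F = (AUC_ev/D_ev)/(AUC_iv/D_iv) = (477.7475/20)/(302.26675/10) = 23.887375/30.226675 = 0.7903

F = 0.790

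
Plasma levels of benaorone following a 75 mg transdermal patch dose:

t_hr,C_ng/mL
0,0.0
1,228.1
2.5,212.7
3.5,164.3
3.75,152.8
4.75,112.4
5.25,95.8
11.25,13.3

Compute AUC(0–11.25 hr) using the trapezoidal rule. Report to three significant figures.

Trapezoidal AUC_0→11.25:
  [0→1]: (0.0+228.1)/2 × 1 = 114.05
  [1→2.5]: (228.1+212.7)/2 × 1.5 = 330.6
  [2.5→3.5]: (212.7+164.3)/2 × 1 = 188.5
  [3.5→3.75]: (164.3+152.8)/2 × 0.25 = 39.6375
  [3.75→4.75]: (152.8+112.4)/2 × 1 = 132.6
  [4.75→5.25]: (112.4+95.8)/2 × 0.5 = 52.05
  [5.25→11.25]: (95.8+13.3)/2 × 6 = 327.3
  Sum = 1184.7375 ng/mL·hr

AUC = 1180 ng/mL·hr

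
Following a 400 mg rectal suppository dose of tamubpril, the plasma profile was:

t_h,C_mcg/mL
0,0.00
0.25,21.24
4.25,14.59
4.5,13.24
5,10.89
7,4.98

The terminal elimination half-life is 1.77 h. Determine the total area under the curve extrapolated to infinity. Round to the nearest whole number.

AUC = 112 mcg/mL·h

Trapezoidal AUC_0→7:
  [0→0.25]: (0.00+21.24)/2 × 0.25 = 2.655
  [0.25→4.25]: (21.24+14.59)/2 × 4 = 71.66
  [4.25→4.5]: (14.59+13.24)/2 × 0.25 = 3.47875
  [4.5→5]: (13.24+10.89)/2 × 0.5 = 6.0325
  [5→7]: (10.89+4.98)/2 × 2 = 15.87
  Sum = 99.69625 mcg/mL·h
k_e = ln2 / t½ = 0.693147 / 1.77 = 0.3916 h^-1
Extrapolated tail: C_last / k_e = 4.98 / 0.3916 = 12.717
AUC_0→∞ = 99.69625 + 12.717 = 112.41325 mcg/mL·h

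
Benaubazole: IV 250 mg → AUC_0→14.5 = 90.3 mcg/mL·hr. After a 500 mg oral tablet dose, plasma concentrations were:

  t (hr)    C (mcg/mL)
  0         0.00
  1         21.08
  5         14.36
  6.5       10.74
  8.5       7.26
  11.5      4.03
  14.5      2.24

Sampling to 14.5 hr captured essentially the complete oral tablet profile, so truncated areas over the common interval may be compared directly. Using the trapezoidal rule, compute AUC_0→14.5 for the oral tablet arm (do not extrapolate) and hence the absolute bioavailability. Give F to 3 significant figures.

Trapezoidal AUC_0→14.5 (oral tablet):
  [0→1]: (0.00+21.08)/2 × 1 = 10.54
  [1→5]: (21.08+14.36)/2 × 4 = 70.88
  [5→6.5]: (14.36+10.74)/2 × 1.5 = 18.825
  [6.5→8.5]: (10.74+7.26)/2 × 2 = 18.0
  [8.5→11.5]: (7.26+4.03)/2 × 3 = 16.935
  [11.5→14.5]: (4.03+2.24)/2 × 3 = 9.405
  Sum = 144.585 mcg/mL·hr
F = (AUC_ev/D_ev)/(AUC_iv/D_iv) = (144.585/500)/(90.3/250) = 0.28917/0.3612 = 0.8006

F = 0.801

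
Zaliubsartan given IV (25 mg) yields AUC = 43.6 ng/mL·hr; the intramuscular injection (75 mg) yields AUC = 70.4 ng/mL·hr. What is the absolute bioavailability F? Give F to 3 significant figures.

F = 0.538

F = (AUC_ev / D_ev) / (AUC_iv / D_iv)
  = (70.4/75) / (43.6/25)
  = 0.938667 / 1.744 = 0.5382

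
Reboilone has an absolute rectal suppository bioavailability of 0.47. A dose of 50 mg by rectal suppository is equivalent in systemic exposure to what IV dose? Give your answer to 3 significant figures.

Systemic exposure from an extravascular dose = F × D_ev, so the equivalent IV dose is F × D_ev.
D_iv = F × D_ev = 0.47 × 50 = 23.5 mg

D_iv = 23.5 mg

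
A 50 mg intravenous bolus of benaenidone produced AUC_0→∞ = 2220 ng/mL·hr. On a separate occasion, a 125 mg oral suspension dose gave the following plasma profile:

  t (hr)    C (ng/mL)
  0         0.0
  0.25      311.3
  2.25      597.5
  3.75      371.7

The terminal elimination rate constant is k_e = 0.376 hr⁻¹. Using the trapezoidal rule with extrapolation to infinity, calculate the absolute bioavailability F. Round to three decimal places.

F = 0.480

Trapezoidal AUC_0→3.75 (oral suspension):
  [0→0.25]: (0.0+311.3)/2 × 0.25 = 38.9125
  [0.25→2.25]: (311.3+597.5)/2 × 2 = 908.8
  [2.25→3.75]: (597.5+371.7)/2 × 1.5 = 726.9
  Sum = 1674.6125 ng/mL·hr
Tail: C_last/k_e = 371.7/0.376 = 988.564
AUC_0→∞ (oral suspension) = 1674.6125 + 988.564 = 2663.1765 ng/mL·hr
F = (AUC_ev/D_ev)/(AUC_iv/D_iv) = (2663.1765/125)/(2220/50) = 21.305412/44.4 = 0.4799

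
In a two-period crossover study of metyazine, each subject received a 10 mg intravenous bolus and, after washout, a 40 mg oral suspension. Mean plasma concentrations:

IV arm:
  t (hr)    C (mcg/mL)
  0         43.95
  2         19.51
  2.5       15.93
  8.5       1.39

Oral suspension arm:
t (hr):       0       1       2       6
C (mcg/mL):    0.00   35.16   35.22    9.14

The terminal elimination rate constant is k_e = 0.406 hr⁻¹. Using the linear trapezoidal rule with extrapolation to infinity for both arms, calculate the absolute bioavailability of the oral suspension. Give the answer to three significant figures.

F = 0.321

Trapezoidal AUC_0→8.5 (IV):
  [0→2]: (43.95+19.51)/2 × 2 = 63.46
  [2→2.5]: (19.51+15.93)/2 × 0.5 = 8.86
  [2.5→8.5]: (15.93+1.39)/2 × 6 = 51.96
  Sum = 124.28 mcg/mL·hr
IV tail: 1.39/0.406 = 3.424; AUC_iv,0→∞ = 124.28 + 3.424 = 127.704 mcg/mL·hr
Trapezoidal AUC_0→6 (oral suspension):
  [0→1]: (0.00+35.16)/2 × 1 = 17.58
  [1→2]: (35.16+35.22)/2 × 1 = 35.19
  [2→6]: (35.22+9.14)/2 × 4 = 88.72
  Sum = 141.49 mcg/mL·hr
oral suspension tail: 9.14/0.406 = 22.512; AUC_ev,0→∞ = 141.49 + 22.512 = 164.002 mcg/mL·hr
F = (AUC_ev/D_ev)/(AUC_iv/D_iv) = (164.002/40)/(127.704/10) = 4.10005/12.7704 = 0.3211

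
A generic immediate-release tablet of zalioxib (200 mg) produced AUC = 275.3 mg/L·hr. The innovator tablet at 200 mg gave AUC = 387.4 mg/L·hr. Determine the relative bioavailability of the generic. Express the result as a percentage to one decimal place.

F_rel = 71.1%

F_rel = (AUC_test/D_test) / (AUC_ref/D_ref)
      = (275.3/200) / (387.4/200)
      = 1.3765 / 1.937 = 0.7106 = 71.06%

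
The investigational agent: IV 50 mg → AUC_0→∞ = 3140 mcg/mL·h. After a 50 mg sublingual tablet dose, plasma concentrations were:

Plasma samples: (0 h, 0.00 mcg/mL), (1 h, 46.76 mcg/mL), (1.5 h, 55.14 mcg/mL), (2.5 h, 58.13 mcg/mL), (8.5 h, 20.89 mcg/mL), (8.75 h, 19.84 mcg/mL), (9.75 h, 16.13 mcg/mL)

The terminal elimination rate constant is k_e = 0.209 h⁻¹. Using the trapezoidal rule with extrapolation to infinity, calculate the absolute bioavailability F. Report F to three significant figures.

Trapezoidal AUC_0→9.75 (sublingual tablet):
  [0→1]: (0.00+46.76)/2 × 1 = 23.38
  [1→1.5]: (46.76+55.14)/2 × 0.5 = 25.475
  [1.5→2.5]: (55.14+58.13)/2 × 1 = 56.635
  [2.5→8.5]: (58.13+20.89)/2 × 6 = 237.06
  [8.5→8.75]: (20.89+19.84)/2 × 0.25 = 5.09125
  [8.75→9.75]: (19.84+16.13)/2 × 1 = 17.985
  Sum = 365.62625 mcg/mL·h
Tail: C_last/k_e = 16.13/0.209 = 77.177
AUC_0→∞ (sublingual tablet) = 365.62625 + 77.177 = 442.80325 mcg/mL·h
F = (AUC_ev/D_ev)/(AUC_iv/D_iv) = (442.80325/50)/(3140/50) = 8.856065/62.8 = 0.1410

F = 0.141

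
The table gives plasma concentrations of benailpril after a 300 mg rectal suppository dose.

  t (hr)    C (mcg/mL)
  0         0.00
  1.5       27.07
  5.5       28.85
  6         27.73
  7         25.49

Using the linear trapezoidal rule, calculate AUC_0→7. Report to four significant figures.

Trapezoidal AUC_0→7:
  [0→1.5]: (0.00+27.07)/2 × 1.5 = 20.3025
  [1.5→5.5]: (27.07+28.85)/2 × 4 = 111.84
  [5.5→6]: (28.85+27.73)/2 × 0.5 = 14.145
  [6→7]: (27.73+25.49)/2 × 1 = 26.61
  Sum = 172.8975 mcg/mL·hr

AUC = 172.9 mcg/mL·hr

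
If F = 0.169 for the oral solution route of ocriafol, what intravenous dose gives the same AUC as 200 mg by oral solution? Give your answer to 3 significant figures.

Systemic exposure from an extravascular dose = F × D_ev, so the equivalent IV dose is F × D_ev.
D_iv = F × D_ev = 0.169 × 200 = 33.8 mg

D_iv = 33.8 mg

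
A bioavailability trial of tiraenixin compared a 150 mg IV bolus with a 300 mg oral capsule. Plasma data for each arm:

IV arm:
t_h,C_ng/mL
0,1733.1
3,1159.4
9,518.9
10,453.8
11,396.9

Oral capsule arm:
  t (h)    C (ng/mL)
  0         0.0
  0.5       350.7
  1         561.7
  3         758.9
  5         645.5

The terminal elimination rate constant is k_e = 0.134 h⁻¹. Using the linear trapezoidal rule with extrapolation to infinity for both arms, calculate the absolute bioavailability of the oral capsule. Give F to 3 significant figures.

Trapezoidal AUC_0→11 (IV):
  [0→3]: (1733.1+1159.4)/2 × 3 = 4338.75
  [3→9]: (1159.4+518.9)/2 × 6 = 5034.9
  [9→10]: (518.9+453.8)/2 × 1 = 486.35
  [10→11]: (453.8+396.9)/2 × 1 = 425.35
  Sum = 10285.35 ng/mL·h
IV tail: 396.9/0.134 = 2961.940; AUC_iv,0→∞ = 10285.35 + 2961.940 = 13247.29 ng/mL·h
Trapezoidal AUC_0→5 (oral capsule):
  [0→0.5]: (0.0+350.7)/2 × 0.5 = 87.675
  [0.5→1]: (350.7+561.7)/2 × 0.5 = 228.1
  [1→3]: (561.7+758.9)/2 × 2 = 1320.6
  [3→5]: (758.9+645.5)/2 × 2 = 1404.4
  Sum = 3040.775 ng/mL·h
oral capsule tail: 645.5/0.134 = 4817.164; AUC_ev,0→∞ = 3040.775 + 4817.164 = 7857.939 ng/mL·h
F = (AUC_ev/D_ev)/(AUC_iv/D_iv) = (7857.939/300)/(13247.29/150) = 26.19313/88.3153 = 0.2966

F = 0.297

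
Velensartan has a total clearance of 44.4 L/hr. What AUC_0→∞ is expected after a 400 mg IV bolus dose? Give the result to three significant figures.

AUC = 9.01 mg/L·hr

AUC_0→∞ = Dose_iv / CL
        = 400 / 44.4 = 9.00901 mg/L·hr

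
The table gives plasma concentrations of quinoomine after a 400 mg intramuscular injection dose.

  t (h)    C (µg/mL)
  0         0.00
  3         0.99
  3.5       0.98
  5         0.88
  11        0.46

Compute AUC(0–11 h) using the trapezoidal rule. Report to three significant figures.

Trapezoidal AUC_0→11:
  [0→3]: (0.00+0.99)/2 × 3 = 1.485
  [3→3.5]: (0.99+0.98)/2 × 0.5 = 0.4925
  [3.5→5]: (0.98+0.88)/2 × 1.5 = 1.395
  [5→11]: (0.88+0.46)/2 × 6 = 4.02
  Sum = 7.3925 µg/mL·h

AUC = 7.39 µg/mL·h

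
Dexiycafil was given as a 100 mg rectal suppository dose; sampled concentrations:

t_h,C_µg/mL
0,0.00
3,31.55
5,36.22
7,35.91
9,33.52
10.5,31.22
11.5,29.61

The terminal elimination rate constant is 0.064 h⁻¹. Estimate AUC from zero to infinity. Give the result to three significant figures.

Trapezoidal AUC_0→11.5:
  [0→3]: (0.00+31.55)/2 × 3 = 47.325
  [3→5]: (31.55+36.22)/2 × 2 = 67.77
  [5→7]: (36.22+35.91)/2 × 2 = 72.13
  [7→9]: (35.91+33.52)/2 × 2 = 69.43
  [9→10.5]: (33.52+31.22)/2 × 1.5 = 48.555
  [10.5→11.5]: (31.22+29.61)/2 × 1 = 30.415
  Sum = 335.625 µg/mL·h
Extrapolated tail: C_last / k_e = 29.61 / 0.064 = 462.656
AUC_0→∞ = 335.625 + 462.656 = 798.281 µg/mL·h

AUC = 798 µg/mL·h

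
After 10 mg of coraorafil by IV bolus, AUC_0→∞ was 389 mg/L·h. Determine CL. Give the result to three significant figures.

CL = 0.0257 L/h

CL = Dose_iv / AUC_0→∞
   = 10 / 389 = 0.0257069 L/h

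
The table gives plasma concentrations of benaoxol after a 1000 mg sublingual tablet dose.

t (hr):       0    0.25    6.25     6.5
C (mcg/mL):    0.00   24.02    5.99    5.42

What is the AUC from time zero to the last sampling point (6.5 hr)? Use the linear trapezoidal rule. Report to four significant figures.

AUC = 94.46 mcg/mL·hr

Trapezoidal AUC_0→6.5:
  [0→0.25]: (0.00+24.02)/2 × 0.25 = 3.0025
  [0.25→6.25]: (24.02+5.99)/2 × 6 = 90.03
  [6.25→6.5]: (5.99+5.42)/2 × 0.25 = 1.42625
  Sum = 94.45875 mcg/mL·hr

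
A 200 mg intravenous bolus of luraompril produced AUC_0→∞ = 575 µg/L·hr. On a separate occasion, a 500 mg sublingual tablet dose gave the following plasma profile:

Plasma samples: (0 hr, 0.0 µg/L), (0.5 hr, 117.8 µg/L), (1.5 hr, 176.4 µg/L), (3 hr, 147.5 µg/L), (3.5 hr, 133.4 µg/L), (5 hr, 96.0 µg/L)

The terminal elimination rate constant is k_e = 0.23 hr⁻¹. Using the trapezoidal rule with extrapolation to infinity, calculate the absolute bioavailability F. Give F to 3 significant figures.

F = 0.751

Trapezoidal AUC_0→5 (sublingual tablet):
  [0→0.5]: (0.0+117.8)/2 × 0.5 = 29.45
  [0.5→1.5]: (117.8+176.4)/2 × 1 = 147.1
  [1.5→3]: (176.4+147.5)/2 × 1.5 = 242.925
  [3→3.5]: (147.5+133.4)/2 × 0.5 = 70.225
  [3.5→5]: (133.4+96.0)/2 × 1.5 = 172.05
  Sum = 661.75 µg/L·hr
Tail: C_last/k_e = 96.0/0.23 = 417.391
AUC_0→∞ (sublingual tablet) = 661.75 + 417.391 = 1079.141 µg/L·hr
F = (AUC_ev/D_ev)/(AUC_iv/D_iv) = (1079.141/500)/(575/200) = 2.158282/2.875 = 0.7507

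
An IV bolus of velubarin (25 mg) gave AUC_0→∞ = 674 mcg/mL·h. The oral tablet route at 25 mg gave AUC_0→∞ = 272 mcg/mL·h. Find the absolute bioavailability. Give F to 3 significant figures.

F = (AUC_ev / D_ev) / (AUC_iv / D_iv)
  = (272/25) / (674/25)
  = 10.88 / 26.96 = 0.4036

F = 0.404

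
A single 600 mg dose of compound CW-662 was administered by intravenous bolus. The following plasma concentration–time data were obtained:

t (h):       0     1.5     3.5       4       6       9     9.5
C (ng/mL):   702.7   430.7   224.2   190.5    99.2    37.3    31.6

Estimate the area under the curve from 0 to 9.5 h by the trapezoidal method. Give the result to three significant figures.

Trapezoidal AUC_0→9.5:
  [0→1.5]: (702.7+430.7)/2 × 1.5 = 850.05
  [1.5→3.5]: (430.7+224.2)/2 × 2 = 654.9
  [3.5→4]: (224.2+190.5)/2 × 0.5 = 103.675
  [4→6]: (190.5+99.2)/2 × 2 = 289.7
  [6→9]: (99.2+37.3)/2 × 3 = 204.75
  [9→9.5]: (37.3+31.6)/2 × 0.5 = 17.225
  Sum = 2120.3 ng/mL·h

AUC = 2120 ng/mL·h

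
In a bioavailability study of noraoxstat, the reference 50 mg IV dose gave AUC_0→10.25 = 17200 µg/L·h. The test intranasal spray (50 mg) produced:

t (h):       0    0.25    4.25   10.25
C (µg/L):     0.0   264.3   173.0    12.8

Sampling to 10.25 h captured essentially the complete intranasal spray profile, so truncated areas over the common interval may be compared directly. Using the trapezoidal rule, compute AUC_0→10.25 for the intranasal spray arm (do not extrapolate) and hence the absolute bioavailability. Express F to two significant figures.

F = 0.085

Trapezoidal AUC_0→10.25 (intranasal spray):
  [0→0.25]: (0.0+264.3)/2 × 0.25 = 33.0375
  [0.25→4.25]: (264.3+173.0)/2 × 4 = 874.6
  [4.25→10.25]: (173.0+12.8)/2 × 6 = 557.4
  Sum = 1465.0375 µg/L·h
F = (AUC_ev/D_ev)/(AUC_iv/D_iv) = (1465.0375/50)/(17200/50) = 29.30075/344 = 0.0852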